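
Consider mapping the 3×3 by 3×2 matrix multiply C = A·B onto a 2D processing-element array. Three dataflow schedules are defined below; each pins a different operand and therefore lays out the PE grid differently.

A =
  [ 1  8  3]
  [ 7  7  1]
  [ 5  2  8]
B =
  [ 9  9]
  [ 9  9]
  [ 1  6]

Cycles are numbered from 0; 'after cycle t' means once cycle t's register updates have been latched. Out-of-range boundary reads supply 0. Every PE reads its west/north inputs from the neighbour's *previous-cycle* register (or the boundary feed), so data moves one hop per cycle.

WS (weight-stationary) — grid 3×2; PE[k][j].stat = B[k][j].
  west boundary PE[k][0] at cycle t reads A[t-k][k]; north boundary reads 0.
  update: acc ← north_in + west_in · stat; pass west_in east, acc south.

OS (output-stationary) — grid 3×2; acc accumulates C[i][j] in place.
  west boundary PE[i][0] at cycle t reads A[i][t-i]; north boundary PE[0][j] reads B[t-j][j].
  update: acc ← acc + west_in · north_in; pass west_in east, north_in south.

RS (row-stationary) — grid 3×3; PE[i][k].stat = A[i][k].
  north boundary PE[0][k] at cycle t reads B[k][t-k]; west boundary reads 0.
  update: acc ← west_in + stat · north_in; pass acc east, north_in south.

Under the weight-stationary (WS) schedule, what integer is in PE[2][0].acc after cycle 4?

WS 3×2: PE[2][0] cycle-by-cycle (with neighbour feeds):
  step 0 · PE1,0: acc=0; fwd→0 fwd↓0
  step 0 · PE2,0: acc=0; fwd→0 fwd↓0
  step 1 · PE1,0: acc=81; fwd→8 fwd↓81
  step 1 · PE2,0: acc=0; fwd→0 fwd↓0
  step 2 · PE1,0: acc=126; fwd→7 fwd↓126
  step 2 · PE2,0: acc=84; fwd→3 fwd↓84
  step 3 · PE1,0: acc=63; fwd→2 fwd↓63
  step 3 · PE2,0: acc=127; fwd→1 fwd↓127
  step 4 · PE1,0: acc=0; fwd→0 fwd↓0
  step 4 · PE2,0: acc=71; fwd→8 fwd↓71

PE[2][0].acc = 71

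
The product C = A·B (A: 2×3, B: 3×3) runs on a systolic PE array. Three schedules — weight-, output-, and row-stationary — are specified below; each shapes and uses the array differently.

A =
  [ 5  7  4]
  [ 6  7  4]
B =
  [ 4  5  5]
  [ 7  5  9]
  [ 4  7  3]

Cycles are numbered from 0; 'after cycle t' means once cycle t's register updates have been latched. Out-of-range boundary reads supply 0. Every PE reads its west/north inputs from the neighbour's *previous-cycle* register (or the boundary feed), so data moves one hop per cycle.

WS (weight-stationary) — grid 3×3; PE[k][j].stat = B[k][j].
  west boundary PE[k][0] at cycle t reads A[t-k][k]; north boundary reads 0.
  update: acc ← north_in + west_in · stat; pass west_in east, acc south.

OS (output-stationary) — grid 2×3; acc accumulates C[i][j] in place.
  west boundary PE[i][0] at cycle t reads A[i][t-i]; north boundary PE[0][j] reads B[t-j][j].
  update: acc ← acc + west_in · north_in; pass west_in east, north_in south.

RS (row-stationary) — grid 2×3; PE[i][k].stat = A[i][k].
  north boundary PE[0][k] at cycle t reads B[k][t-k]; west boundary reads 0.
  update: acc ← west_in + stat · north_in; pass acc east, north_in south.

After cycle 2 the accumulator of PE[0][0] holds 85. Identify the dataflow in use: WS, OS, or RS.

dataflow = OS

— WS: 3×3; PE[0][0] trace:
  c0 r0c0: 20 / 5 / 20
  c1 r0c0: 24 / 6 / 24
  c2 r0c0: 0 / 0 / 0
— OS: 2×3; PE[0][0] trace:
  c0 r0c0: 20 / 5 / 4
  c1 r0c0: 69 / 7 / 7
  c2 r0c0: 85 / 4 / 4
— RS: 2×3; PE[0][0] trace:
  c0 r0c0: 20 / 20 / 4
  c1 r0c0: 25 / 25 / 5
  c2 r0c0: 25 / 25 / 5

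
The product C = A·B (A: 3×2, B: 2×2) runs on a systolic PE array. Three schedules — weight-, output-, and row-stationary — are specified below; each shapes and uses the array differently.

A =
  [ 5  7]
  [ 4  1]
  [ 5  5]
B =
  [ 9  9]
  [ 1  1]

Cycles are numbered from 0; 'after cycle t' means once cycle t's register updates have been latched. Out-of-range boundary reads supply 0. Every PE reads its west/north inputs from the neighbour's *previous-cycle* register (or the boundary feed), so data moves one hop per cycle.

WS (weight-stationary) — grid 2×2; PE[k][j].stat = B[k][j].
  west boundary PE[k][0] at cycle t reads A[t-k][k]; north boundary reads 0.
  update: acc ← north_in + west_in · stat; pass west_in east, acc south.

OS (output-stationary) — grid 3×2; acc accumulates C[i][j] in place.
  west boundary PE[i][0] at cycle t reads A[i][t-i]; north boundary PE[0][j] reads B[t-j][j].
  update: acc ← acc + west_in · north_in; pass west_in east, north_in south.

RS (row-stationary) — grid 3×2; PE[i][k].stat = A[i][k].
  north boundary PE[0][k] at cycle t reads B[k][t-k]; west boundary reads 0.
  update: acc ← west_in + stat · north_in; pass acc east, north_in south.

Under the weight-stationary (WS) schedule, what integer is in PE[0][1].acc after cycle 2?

Tracing WS — 2×2 array, target PE[0][1]:
  after 0 — PE[0][0] acc=45, pass-E 5, pass-S 45
  after 0 — PE[0][1] acc=0, pass-E 0, pass-S 0
  after 1 — PE[0][0] acc=36, pass-E 4, pass-S 36
  after 1 — PE[0][1] acc=45, pass-E 5, pass-S 45
  after 2 — PE[0][0] acc=45, pass-E 5, pass-S 45
  after 2 — PE[0][1] acc=36, pass-E 4, pass-S 36

PE[0][1].acc = 36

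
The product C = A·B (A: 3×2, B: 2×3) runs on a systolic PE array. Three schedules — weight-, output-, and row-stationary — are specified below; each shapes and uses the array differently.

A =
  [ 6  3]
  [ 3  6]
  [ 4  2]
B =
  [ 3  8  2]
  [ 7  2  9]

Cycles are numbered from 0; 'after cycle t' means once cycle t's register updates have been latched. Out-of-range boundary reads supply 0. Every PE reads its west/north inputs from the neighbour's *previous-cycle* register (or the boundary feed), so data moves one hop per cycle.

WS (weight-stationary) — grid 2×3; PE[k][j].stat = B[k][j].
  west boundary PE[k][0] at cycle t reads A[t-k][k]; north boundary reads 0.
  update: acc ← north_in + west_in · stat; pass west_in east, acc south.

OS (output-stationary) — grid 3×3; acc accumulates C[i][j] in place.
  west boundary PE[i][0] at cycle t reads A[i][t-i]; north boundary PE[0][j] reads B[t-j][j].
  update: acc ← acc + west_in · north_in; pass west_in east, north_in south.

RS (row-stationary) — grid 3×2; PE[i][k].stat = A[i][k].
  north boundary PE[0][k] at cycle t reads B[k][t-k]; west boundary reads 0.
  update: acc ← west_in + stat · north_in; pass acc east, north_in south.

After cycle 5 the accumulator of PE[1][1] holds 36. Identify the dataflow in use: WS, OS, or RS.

WS [2×3] PE[1][1] across cycles:
  [0] (1,1) acc=0 (h:0 v:0)
  [1] (1,1) acc=0 (h:0 v:0)
  [2] (1,1) acc=54 (h:3 v:54)
  [3] (1,1) acc=36 (h:6 v:36)
  [4] (1,1) acc=36 (h:2 v:36)
  [5] (1,1) acc=0 (h:0 v:0)
OS [3×3] PE[1][1] across cycles:
  [0] (1,1) acc=0 (h:0 v:0)
  [1] (1,1) acc=0 (h:0 v:0)
  [2] (1,1) acc=24 (h:3 v:8)
  [3] (1,1) acc=36 (h:6 v:2)
  [4] (1,1) acc=36 (h:0 v:0)
  [5] (1,1) acc=36 (h:0 v:0)
RS [3×2] PE[1][1] across cycles:
  [0] (1,1) acc=0 (h:0 v:0)
  [1] (1,1) acc=0 (h:0 v:0)
  [2] (1,1) acc=51 (h:51 v:7)
  [3] (1,1) acc=36 (h:36 v:2)
  [4] (1,1) acc=60 (h:60 v:9)
  [5] (1,1) acc=0 (h:0 v:0)

dataflow = OS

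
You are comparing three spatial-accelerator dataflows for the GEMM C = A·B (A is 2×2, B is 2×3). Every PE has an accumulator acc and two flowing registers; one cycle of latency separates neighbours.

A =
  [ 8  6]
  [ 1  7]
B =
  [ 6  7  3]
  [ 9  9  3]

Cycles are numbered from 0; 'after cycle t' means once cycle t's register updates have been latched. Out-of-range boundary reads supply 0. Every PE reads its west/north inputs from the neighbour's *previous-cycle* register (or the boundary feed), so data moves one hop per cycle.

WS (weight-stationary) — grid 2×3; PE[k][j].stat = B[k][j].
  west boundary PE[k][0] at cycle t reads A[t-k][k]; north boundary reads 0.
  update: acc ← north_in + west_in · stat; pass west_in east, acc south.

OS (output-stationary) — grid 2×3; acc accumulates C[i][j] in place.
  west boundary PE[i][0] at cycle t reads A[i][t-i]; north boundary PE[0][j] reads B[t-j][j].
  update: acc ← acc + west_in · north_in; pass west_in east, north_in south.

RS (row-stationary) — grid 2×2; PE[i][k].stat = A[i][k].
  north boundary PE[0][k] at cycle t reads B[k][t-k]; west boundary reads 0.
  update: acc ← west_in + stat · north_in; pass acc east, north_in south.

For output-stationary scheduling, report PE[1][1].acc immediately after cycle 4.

PE[1][1].acc = 70

OS 2×3: PE[1][1] cycle-by-cycle (with neighbour feeds):
  c0 r0c1: 0 / 0 / 0
  c0 r1c0: 0 / 0 / 0
  c0 r1c1: 0 / 0 / 0
  c1 r0c1: 56 / 8 / 7
  c1 r1c0: 6 / 1 / 6
  c1 r1c1: 0 / 0 / 0
  c2 r0c1: 110 / 6 / 9
  c2 r1c0: 69 / 7 / 9
  c2 r1c1: 7 / 1 / 7
  c3 r0c1: 110 / 0 / 0
  c3 r1c0: 69 / 0 / 0
  c3 r1c1: 70 / 7 / 9
  c4 r0c1: 110 / 0 / 0
  c4 r1c0: 69 / 0 / 0
  c4 r1c1: 70 / 0 / 0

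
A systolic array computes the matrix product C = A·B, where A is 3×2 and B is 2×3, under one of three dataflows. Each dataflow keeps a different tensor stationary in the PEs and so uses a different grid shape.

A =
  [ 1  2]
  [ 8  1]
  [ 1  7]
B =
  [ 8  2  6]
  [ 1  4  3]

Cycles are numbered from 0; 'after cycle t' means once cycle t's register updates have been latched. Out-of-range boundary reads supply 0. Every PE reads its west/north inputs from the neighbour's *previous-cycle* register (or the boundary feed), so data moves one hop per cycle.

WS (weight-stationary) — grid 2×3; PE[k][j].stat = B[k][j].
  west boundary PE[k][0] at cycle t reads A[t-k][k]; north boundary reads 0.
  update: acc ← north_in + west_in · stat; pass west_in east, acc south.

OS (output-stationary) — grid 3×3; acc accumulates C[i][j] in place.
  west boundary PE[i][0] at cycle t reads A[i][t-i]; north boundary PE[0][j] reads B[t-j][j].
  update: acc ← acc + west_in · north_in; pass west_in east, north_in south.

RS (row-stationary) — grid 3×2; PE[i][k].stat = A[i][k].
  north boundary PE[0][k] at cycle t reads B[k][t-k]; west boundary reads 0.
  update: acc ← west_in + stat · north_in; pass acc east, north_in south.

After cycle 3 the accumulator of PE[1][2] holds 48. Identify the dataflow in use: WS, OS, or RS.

dataflow = OS

WS [2×3] PE[1][2] across cycles:
  t=0 PE[1][2]: acc=0 h=0 v=0
  t=1 PE[1][2]: acc=0 h=0 v=0
  t=2 PE[1][2]: acc=0 h=0 v=0
  t=3 PE[1][2]: acc=12 h=2 v=12
OS [3×3] PE[1][2] across cycles:
  t=0 PE[1][2]: acc=0 h=0 v=0
  t=1 PE[1][2]: acc=0 h=0 v=0
  t=2 PE[1][2]: acc=0 h=0 v=0
  t=3 PE[1][2]: acc=48 h=8 v=6
RS (3×2): PE[1][2] does not exist.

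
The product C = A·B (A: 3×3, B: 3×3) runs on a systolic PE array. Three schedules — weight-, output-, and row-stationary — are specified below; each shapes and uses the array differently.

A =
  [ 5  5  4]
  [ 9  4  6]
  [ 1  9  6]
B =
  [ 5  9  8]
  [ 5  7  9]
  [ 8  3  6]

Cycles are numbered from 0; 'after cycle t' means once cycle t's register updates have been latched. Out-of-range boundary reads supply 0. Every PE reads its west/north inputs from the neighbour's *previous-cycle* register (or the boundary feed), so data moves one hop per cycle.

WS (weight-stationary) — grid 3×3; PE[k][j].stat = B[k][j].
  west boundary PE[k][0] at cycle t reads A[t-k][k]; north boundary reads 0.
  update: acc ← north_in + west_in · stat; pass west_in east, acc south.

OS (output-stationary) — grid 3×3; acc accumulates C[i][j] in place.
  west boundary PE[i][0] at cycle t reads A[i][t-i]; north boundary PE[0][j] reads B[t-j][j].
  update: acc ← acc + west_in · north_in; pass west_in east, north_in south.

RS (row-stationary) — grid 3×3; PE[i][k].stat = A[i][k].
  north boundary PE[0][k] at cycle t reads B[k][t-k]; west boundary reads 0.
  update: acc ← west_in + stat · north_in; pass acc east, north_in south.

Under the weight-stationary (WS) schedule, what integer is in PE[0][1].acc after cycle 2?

PE[0][1].acc = 81

WS 3×3: PE[0][1] cycle-by-cycle (with neighbour feeds):
  [0] (0,0) acc=25 (h:5 v:25)
  [0] (0,1) acc=0 (h:0 v:0)
  [1] (0,0) acc=45 (h:9 v:45)
  [1] (0,1) acc=45 (h:5 v:45)
  [2] (0,0) acc=5 (h:1 v:5)
  [2] (0,1) acc=81 (h:9 v:81)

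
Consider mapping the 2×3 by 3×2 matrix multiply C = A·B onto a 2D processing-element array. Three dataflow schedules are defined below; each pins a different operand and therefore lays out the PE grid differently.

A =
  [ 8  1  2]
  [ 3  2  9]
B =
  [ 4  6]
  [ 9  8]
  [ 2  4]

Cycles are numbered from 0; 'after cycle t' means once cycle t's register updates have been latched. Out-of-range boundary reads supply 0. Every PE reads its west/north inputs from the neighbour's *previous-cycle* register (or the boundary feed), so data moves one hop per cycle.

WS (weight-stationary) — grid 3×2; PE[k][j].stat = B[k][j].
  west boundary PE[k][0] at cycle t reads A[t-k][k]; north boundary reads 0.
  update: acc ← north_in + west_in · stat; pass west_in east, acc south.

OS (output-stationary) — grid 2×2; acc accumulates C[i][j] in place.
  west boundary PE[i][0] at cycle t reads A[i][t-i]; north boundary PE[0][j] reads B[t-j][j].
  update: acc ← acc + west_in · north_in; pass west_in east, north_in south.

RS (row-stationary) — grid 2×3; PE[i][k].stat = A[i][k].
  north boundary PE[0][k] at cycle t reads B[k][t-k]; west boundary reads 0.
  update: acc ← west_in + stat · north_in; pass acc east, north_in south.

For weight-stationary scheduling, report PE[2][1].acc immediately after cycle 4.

PE[2][1].acc = 70

WS on a 3×2 grid — tracing PE[2][1] and its feeders:
  c0 r1c1: 0 / 0 / 0
  c0 r2c0: 0 / 0 / 0
  c0 r2c1: 0 / 0 / 0
  c1 r1c1: 0 / 0 / 0
  c1 r2c0: 0 / 0 / 0
  c1 r2c1: 0 / 0 / 0
  c2 r1c1: 56 / 1 / 56
  c2 r2c0: 45 / 2 / 45
  c2 r2c1: 0 / 0 / 0
  c3 r1c1: 34 / 2 / 34
  c3 r2c0: 48 / 9 / 48
  c3 r2c1: 64 / 2 / 64
  c4 r1c1: 0 / 0 / 0
  c4 r2c0: 0 / 0 / 0
  c4 r2c1: 70 / 9 / 70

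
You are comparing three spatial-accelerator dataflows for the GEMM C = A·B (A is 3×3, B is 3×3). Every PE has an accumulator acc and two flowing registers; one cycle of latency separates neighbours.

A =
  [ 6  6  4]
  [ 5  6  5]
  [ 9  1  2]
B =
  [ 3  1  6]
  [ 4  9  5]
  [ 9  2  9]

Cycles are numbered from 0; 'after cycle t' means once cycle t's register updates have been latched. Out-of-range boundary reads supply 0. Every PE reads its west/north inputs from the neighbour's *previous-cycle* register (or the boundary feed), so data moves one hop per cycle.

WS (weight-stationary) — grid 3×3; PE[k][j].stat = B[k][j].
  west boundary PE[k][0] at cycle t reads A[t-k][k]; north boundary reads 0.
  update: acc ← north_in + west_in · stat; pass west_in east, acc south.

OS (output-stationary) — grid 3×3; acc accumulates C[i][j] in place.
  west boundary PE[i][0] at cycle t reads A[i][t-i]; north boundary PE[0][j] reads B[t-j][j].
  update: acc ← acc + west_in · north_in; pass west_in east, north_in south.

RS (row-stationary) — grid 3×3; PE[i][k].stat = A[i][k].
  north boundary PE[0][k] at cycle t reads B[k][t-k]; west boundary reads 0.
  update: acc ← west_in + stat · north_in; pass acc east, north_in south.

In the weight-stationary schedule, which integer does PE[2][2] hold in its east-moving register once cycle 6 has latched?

WS on a 3×3 grid — tracing PE[2][2] and its feeders:
  after 0 — PE[1][2] acc=0, pass-E 0, pass-S 0
  after 0 — PE[2][1] acc=0, pass-E 0, pass-S 0
  after 0 — PE[2][2] acc=0, pass-E 0, pass-S 0
  after 1 — PE[1][2] acc=0, pass-E 0, pass-S 0
  after 1 — PE[2][1] acc=0, pass-E 0, pass-S 0
  after 1 — PE[2][2] acc=0, pass-E 0, pass-S 0
  after 2 — PE[1][2] acc=0, pass-E 0, pass-S 0
  after 2 — PE[2][1] acc=0, pass-E 0, pass-S 0
  after 2 — PE[2][2] acc=0, pass-E 0, pass-S 0
  after 3 — PE[1][2] acc=66, pass-E 6, pass-S 66
  after 3 — PE[2][1] acc=68, pass-E 4, pass-S 68
  after 3 — PE[2][2] acc=0, pass-E 0, pass-S 0
  after 4 — PE[1][2] acc=60, pass-E 6, pass-S 60
  after 4 — PE[2][1] acc=69, pass-E 5, pass-S 69
  after 4 — PE[2][2] acc=102, pass-E 4, pass-S 102
  after 5 — PE[1][2] acc=59, pass-E 1, pass-S 59
  after 5 — PE[2][1] acc=22, pass-E 2, pass-S 22
  after 5 — PE[2][2] acc=105, pass-E 5, pass-S 105
  after 6 — PE[1][2] acc=0, pass-E 0, pass-S 0
  after 6 — PE[2][1] acc=0, pass-E 0, pass-S 0
  after 6 — PE[2][2] acc=77, pass-E 2, pass-S 77

register = 2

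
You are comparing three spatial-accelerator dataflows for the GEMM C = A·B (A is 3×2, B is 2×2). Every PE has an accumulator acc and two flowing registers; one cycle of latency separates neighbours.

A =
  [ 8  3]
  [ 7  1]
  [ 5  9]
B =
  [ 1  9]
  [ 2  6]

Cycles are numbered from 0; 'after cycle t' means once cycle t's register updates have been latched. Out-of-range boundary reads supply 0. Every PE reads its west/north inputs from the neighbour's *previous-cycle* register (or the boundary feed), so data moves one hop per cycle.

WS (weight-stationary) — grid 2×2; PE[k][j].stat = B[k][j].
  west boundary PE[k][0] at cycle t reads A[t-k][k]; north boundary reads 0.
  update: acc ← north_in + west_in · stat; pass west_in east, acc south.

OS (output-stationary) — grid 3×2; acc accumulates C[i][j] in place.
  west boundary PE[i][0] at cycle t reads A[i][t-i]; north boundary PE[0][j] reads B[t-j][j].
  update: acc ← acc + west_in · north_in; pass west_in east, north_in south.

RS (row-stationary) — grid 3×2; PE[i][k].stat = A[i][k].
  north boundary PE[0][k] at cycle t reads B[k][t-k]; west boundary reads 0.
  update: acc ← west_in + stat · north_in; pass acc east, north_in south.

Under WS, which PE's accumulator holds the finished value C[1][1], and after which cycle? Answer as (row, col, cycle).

Under WS, C[1][1] lands at PE[1][1]:
  0: (1,1).acc=0  regs=<0,0>
  1: (1,1).acc=0  regs=<0,0>
  2: (1,1).acc=90  regs=<3,90>
  3: (1,1).acc=69  regs=<1,69>

(row, col, cycle) = (1, 1, 3)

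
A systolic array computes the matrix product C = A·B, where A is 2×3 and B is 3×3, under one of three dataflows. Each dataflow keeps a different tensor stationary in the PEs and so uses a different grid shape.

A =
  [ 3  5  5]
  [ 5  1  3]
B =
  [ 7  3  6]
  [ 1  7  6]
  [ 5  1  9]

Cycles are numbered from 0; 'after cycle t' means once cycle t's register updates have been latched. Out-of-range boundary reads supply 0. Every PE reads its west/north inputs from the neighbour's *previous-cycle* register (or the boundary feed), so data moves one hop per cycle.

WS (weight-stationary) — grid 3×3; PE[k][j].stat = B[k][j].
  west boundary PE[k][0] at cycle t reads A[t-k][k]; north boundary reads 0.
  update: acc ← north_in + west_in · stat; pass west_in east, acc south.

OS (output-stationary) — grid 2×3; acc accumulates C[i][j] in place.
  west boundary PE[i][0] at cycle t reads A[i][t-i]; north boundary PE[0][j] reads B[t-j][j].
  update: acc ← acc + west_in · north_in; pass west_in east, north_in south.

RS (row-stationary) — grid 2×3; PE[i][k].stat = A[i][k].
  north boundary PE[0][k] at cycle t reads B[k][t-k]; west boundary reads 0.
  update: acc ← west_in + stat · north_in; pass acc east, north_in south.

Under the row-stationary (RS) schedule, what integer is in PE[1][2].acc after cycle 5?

PE[1][2].acc = 63

Tracing RS — 2×3 array, target PE[1][2]:
  [0] (0,2) acc=0 (h:0 v:0)
  [0] (1,1) acc=0 (h:0 v:0)
  [0] (1,2) acc=0 (h:0 v:0)
  [1] (0,2) acc=0 (h:0 v:0)
  [1] (1,1) acc=0 (h:0 v:0)
  [1] (1,2) acc=0 (h:0 v:0)
  [2] (0,2) acc=51 (h:51 v:5)
  [2] (1,1) acc=36 (h:36 v:1)
  [2] (1,2) acc=0 (h:0 v:0)
  [3] (0,2) acc=49 (h:49 v:1)
  [3] (1,1) acc=22 (h:22 v:7)
  [3] (1,2) acc=51 (h:51 v:5)
  [4] (0,2) acc=93 (h:93 v:9)
  [4] (1,1) acc=36 (h:36 v:6)
  [4] (1,2) acc=25 (h:25 v:1)
  [5] (0,2) acc=0 (h:0 v:0)
  [5] (1,1) acc=0 (h:0 v:0)
  [5] (1,2) acc=63 (h:63 v:9)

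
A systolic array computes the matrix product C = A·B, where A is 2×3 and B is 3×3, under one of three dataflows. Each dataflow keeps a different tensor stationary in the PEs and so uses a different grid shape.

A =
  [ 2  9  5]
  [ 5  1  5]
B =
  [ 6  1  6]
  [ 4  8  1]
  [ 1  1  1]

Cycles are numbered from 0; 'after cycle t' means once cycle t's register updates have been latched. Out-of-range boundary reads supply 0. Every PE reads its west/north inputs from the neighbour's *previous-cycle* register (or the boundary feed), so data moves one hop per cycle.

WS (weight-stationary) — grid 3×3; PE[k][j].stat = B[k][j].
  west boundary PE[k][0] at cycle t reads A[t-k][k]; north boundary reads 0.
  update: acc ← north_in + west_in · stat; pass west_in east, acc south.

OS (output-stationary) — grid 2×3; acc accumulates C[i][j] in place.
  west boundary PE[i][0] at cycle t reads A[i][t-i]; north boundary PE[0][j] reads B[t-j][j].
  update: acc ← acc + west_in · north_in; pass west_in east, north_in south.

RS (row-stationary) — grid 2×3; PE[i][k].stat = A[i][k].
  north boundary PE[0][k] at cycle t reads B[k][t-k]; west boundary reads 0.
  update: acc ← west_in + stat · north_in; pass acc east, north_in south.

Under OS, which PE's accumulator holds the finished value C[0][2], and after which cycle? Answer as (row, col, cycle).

(row, col, cycle) = (0, 2, 4)

OS — PE[0][2] is where C[0][2] collects:
  cycle 0: PE[0][2] → acc 0, east 0, south 0
  cycle 1: PE[0][2] → acc 0, east 0, south 0
  cycle 2: PE[0][2] → acc 12, east 2, south 6
  cycle 3: PE[0][2] → acc 21, east 9, south 1
  cycle 4: PE[0][2] → acc 26, east 5, south 1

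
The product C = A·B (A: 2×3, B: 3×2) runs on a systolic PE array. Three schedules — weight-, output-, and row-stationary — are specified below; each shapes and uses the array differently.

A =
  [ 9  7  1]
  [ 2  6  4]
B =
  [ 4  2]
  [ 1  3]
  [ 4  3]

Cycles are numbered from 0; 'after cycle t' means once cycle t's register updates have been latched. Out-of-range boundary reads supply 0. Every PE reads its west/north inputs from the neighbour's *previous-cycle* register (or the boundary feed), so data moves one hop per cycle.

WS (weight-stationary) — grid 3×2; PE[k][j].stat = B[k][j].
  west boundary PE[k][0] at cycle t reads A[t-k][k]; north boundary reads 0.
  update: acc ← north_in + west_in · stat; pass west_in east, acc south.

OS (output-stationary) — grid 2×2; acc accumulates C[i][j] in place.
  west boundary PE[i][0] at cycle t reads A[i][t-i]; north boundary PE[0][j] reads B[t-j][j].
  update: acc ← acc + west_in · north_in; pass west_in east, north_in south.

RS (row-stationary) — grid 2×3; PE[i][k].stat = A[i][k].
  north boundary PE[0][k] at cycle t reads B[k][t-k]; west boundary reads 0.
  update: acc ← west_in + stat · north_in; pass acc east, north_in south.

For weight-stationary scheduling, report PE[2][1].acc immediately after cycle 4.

PE[2][1].acc = 34

WS on a 3×2 grid — tracing PE[2][1] and its feeders:
  @0  [1,1]  acc 0  |  →0  ↓0
  @0  [2,0]  acc 0  |  →0  ↓0
  @0  [2,1]  acc 0  |  →0  ↓0
  @1  [1,1]  acc 0  |  →0  ↓0
  @1  [2,0]  acc 0  |  →0  ↓0
  @1  [2,1]  acc 0  |  →0  ↓0
  @2  [1,1]  acc 39  |  →7  ↓39
  @2  [2,0]  acc 47  |  →1  ↓47
  @2  [2,1]  acc 0  |  →0  ↓0
  @3  [1,1]  acc 22  |  →6  ↓22
  @3  [2,0]  acc 30  |  →4  ↓30
  @3  [2,1]  acc 42  |  →1  ↓42
  @4  [1,1]  acc 0  |  →0  ↓0
  @4  [2,0]  acc 0  |  →0  ↓0
  @4  [2,1]  acc 34  |  →4  ↓34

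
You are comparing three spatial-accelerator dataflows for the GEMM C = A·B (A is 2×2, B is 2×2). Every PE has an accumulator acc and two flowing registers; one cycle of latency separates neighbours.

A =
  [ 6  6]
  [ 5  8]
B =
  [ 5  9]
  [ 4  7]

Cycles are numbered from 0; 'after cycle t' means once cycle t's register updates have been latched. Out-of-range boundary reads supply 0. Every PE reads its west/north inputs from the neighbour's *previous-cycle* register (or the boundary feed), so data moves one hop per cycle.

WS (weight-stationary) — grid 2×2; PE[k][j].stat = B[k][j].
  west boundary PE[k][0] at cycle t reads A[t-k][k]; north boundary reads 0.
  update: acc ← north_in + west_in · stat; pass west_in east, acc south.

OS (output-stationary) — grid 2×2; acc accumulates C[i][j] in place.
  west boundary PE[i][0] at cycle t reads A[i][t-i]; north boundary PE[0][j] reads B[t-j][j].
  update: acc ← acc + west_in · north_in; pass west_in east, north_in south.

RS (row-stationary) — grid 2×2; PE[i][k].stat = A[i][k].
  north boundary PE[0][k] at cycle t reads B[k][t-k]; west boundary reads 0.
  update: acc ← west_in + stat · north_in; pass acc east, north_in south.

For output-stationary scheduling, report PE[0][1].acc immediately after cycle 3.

PE[0][1].acc = 96

OS on a 2×2 grid — tracing PE[0][1] and its feeders:
  0: (0,0).acc=30  regs=<6,5>
  0: (0,1).acc=0  regs=<0,0>
  1: (0,0).acc=54  regs=<6,4>
  1: (0,1).acc=54  regs=<6,9>
  2: (0,0).acc=54  regs=<0,0>
  2: (0,1).acc=96  regs=<6,7>
  3: (0,0).acc=54  regs=<0,0>
  3: (0,1).acc=96  regs=<0,0>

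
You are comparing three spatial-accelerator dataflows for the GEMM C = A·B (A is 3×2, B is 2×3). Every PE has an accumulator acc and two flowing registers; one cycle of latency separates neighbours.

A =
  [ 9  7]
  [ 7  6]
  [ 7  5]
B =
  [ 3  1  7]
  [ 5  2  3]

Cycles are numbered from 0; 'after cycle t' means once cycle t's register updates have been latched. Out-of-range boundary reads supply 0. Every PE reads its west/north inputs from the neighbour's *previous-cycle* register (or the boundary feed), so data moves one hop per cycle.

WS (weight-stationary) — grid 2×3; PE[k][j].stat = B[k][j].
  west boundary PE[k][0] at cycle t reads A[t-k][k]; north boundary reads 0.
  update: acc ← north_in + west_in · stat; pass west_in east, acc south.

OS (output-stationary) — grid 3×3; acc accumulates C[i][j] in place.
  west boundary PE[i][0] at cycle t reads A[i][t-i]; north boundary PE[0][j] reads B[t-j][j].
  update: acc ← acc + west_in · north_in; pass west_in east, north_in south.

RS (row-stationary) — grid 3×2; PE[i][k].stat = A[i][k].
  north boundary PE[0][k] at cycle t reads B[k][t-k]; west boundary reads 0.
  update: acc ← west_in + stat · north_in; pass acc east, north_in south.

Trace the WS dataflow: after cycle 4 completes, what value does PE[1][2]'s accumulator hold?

WS (2×3). Following PE[1][2] plus its west/north inputs:
  @0  [0,2]  acc 0  |  →0  ↓0
  @0  [1,1]  acc 0  |  →0  ↓0
  @0  [1,2]  acc 0  |  →0  ↓0
  @1  [0,2]  acc 0  |  →0  ↓0
  @1  [1,1]  acc 0  |  →0  ↓0
  @1  [1,2]  acc 0  |  →0  ↓0
  @2  [0,2]  acc 63  |  →9  ↓63
  @2  [1,1]  acc 23  |  →7  ↓23
  @2  [1,2]  acc 0  |  →0  ↓0
  @3  [0,2]  acc 49  |  →7  ↓49
  @3  [1,1]  acc 19  |  →6  ↓19
  @3  [1,2]  acc 84  |  →7  ↓84
  @4  [0,2]  acc 49  |  →7  ↓49
  @4  [1,1]  acc 17  |  →5  ↓17
  @4  [1,2]  acc 67  |  →6  ↓67

PE[1][2].acc = 67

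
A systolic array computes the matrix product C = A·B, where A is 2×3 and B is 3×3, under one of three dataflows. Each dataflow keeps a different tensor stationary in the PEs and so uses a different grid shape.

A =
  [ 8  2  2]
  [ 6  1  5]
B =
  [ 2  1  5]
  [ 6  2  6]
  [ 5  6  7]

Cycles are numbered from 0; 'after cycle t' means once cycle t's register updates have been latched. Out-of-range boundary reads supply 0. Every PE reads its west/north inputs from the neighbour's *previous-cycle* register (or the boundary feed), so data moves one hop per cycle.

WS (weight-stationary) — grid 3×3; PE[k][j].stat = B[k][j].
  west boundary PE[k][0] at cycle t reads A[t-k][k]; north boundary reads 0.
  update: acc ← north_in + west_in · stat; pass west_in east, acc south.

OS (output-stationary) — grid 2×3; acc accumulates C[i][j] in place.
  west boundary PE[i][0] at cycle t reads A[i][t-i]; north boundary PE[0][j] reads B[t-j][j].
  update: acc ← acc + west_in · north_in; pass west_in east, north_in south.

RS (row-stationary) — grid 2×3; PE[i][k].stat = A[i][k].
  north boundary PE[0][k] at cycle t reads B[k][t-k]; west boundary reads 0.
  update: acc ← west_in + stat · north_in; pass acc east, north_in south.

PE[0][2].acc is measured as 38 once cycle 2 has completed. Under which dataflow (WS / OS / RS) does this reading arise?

— WS: 3×3; PE[0][2] trace:
  cycle 0: PE[0][2] → acc 0, east 0, south 0
  cycle 1: PE[0][2] → acc 0, east 0, south 0
  cycle 2: PE[0][2] → acc 40, east 8, south 40
— OS: 2×3; PE[0][2] trace:
  cycle 0: PE[0][2] → acc 0, east 0, south 0
  cycle 1: PE[0][2] → acc 0, east 0, south 0
  cycle 2: PE[0][2] → acc 40, east 8, south 5
— RS: 2×3; PE[0][2] trace:
  cycle 0: PE[0][2] → acc 0, east 0, south 0
  cycle 1: PE[0][2] → acc 0, east 0, south 0
  cycle 2: PE[0][2] → acc 38, east 38, south 5

dataflow = RS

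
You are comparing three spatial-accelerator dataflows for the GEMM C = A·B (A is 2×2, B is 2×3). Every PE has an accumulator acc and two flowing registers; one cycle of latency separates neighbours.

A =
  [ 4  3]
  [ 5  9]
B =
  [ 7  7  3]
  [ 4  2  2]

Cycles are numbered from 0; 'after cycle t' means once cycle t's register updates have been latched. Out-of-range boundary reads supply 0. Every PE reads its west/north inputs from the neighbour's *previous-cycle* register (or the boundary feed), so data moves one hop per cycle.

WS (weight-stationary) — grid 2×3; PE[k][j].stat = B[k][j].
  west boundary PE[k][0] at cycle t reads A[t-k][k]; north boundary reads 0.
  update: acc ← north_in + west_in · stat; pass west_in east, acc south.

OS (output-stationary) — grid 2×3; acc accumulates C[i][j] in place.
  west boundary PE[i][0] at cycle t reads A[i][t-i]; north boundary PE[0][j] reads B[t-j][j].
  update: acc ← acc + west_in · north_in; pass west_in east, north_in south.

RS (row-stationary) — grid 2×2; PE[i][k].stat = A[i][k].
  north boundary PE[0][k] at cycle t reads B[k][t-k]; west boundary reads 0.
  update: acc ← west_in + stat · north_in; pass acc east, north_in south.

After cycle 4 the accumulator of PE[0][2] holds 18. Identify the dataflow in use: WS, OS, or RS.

— WS: 2×3; PE[0][2] trace:
  cycle 0: PE[0][2] → acc 0, east 0, south 0
  cycle 1: PE[0][2] → acc 0, east 0, south 0
  cycle 2: PE[0][2] → acc 12, east 4, south 12
  cycle 3: PE[0][2] → acc 15, east 5, south 15
  cycle 4: PE[0][2] → acc 0, east 0, south 0
— OS: 2×3; PE[0][2] trace:
  cycle 0: PE[0][2] → acc 0, east 0, south 0
  cycle 1: PE[0][2] → acc 0, east 0, south 0
  cycle 2: PE[0][2] → acc 12, east 4, south 3
  cycle 3: PE[0][2] → acc 18, east 3, south 2
  cycle 4: PE[0][2] → acc 18, east 0, south 0
RS (2×2): PE[0][2] does not exist.

dataflow = OS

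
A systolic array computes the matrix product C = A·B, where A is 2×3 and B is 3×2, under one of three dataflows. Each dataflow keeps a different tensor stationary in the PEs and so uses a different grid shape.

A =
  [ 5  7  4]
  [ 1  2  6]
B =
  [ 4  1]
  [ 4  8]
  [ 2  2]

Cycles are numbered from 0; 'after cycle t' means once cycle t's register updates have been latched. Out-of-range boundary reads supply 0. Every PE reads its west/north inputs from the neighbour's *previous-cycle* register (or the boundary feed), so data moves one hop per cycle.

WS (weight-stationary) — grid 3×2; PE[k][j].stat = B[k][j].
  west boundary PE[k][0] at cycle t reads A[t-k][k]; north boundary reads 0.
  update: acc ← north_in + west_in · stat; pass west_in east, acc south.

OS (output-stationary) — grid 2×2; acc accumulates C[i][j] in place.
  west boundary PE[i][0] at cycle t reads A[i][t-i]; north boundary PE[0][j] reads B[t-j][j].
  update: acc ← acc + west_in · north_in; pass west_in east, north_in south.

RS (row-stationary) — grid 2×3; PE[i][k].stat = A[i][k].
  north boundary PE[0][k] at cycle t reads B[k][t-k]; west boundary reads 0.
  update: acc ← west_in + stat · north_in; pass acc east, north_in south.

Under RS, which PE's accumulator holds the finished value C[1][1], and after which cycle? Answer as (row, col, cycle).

(row, col, cycle) = (1, 2, 4)

Under RS, C[1][1] lands at PE[1][2]:
  c0 r1c2: 0 / 0 / 0
  c1 r1c2: 0 / 0 / 0
  c2 r1c2: 0 / 0 / 0
  c3 r1c2: 24 / 24 / 2
  c4 r1c2: 29 / 29 / 2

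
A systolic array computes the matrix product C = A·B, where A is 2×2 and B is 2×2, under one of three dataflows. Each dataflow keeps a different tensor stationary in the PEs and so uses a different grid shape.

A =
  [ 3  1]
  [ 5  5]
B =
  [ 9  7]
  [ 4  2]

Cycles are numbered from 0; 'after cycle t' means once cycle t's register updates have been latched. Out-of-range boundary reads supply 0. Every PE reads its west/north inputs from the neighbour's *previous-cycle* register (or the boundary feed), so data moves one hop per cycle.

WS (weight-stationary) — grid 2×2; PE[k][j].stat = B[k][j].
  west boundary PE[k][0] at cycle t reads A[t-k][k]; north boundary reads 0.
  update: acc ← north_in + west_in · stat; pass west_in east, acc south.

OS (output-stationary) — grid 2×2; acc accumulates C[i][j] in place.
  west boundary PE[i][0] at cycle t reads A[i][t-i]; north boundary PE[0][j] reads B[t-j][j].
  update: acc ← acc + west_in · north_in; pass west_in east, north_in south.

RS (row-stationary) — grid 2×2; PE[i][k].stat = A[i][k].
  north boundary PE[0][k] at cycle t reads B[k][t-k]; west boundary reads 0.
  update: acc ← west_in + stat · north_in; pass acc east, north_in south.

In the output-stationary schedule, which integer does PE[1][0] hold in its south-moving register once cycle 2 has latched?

register = 4

OS on a 2×2 grid — tracing PE[1][0] and its feeders:
  [0] (0,0) acc=27 (h:3 v:9)
  [0] (1,0) acc=0 (h:0 v:0)
  [1] (0,0) acc=31 (h:1 v:4)
  [1] (1,0) acc=45 (h:5 v:9)
  [2] (0,0) acc=31 (h:0 v:0)
  [2] (1,0) acc=65 (h:5 v:4)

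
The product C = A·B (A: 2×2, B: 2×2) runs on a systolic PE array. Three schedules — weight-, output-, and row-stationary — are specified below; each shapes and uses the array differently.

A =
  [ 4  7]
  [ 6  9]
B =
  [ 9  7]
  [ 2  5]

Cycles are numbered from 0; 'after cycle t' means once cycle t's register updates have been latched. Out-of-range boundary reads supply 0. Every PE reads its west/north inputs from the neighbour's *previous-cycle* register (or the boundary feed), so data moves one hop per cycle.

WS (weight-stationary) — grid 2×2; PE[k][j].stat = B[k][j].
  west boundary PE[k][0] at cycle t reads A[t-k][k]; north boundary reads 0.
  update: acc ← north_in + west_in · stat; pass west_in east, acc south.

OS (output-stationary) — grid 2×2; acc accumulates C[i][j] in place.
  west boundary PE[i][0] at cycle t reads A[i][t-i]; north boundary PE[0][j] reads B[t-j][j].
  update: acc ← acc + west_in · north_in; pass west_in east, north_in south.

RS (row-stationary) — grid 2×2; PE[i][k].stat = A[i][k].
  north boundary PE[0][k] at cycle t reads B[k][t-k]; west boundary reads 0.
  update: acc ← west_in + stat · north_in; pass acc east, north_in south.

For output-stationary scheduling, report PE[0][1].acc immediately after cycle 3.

OS (2×2). Following PE[0][1] plus its west/north inputs:
  step 0 · PE0,0: acc=36; fwd→4 fwd↓9
  step 0 · PE0,1: acc=0; fwd→0 fwd↓0
  step 1 · PE0,0: acc=50; fwd→7 fwd↓2
  step 1 · PE0,1: acc=28; fwd→4 fwd↓7
  step 2 · PE0,0: acc=50; fwd→0 fwd↓0
  step 2 · PE0,1: acc=63; fwd→7 fwd↓5
  step 3 · PE0,0: acc=50; fwd→0 fwd↓0
  step 3 · PE0,1: acc=63; fwd→0 fwd↓0

PE[0][1].acc = 63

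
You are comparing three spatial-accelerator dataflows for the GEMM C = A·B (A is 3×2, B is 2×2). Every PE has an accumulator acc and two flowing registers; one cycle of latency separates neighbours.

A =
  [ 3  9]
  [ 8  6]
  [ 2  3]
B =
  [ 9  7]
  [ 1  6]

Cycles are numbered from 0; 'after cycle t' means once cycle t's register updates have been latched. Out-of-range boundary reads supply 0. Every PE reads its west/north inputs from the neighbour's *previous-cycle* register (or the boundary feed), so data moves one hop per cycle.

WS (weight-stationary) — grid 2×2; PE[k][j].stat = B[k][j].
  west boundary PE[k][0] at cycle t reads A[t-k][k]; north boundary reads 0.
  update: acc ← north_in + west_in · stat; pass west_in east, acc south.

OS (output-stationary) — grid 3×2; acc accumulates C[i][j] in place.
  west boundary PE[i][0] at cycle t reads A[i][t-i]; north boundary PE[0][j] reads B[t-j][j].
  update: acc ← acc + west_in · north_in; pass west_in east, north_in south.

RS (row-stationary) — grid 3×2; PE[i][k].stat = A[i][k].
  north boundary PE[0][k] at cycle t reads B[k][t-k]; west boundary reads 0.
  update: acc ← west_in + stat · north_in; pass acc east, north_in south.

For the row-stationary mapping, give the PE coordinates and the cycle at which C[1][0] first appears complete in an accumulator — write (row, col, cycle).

(row, col, cycle) = (1, 1, 2)

RS: C[1][0] accumulates in PE[1][1]:
  [0] (1,1) acc=0 (h:0 v:0)
  [1] (1,1) acc=0 (h:0 v:0)
  [2] (1,1) acc=78 (h:78 v:1)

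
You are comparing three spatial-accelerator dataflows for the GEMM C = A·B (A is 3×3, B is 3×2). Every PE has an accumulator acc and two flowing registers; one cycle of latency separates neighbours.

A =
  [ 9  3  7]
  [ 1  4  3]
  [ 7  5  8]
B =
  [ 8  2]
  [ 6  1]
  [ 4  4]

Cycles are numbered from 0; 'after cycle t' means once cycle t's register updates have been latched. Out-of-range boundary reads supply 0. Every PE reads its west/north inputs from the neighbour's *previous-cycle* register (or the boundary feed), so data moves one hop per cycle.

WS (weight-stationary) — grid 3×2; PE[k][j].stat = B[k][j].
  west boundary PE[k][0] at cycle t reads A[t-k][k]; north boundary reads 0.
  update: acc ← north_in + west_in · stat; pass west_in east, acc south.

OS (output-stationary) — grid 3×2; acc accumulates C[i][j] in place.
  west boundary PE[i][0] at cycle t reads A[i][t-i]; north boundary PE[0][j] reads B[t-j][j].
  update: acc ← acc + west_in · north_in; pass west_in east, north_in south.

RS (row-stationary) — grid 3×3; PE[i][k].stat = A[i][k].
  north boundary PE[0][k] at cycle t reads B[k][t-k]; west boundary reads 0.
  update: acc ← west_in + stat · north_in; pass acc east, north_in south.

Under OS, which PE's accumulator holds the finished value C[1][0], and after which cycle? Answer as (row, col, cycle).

(row, col, cycle) = (1, 0, 3)

OS — PE[1][0] is where C[1][0] collects:
  c0 r1c0: 0 / 0 / 0
  c1 r1c0: 8 / 1 / 8
  c2 r1c0: 32 / 4 / 6
  c3 r1c0: 44 / 3 / 4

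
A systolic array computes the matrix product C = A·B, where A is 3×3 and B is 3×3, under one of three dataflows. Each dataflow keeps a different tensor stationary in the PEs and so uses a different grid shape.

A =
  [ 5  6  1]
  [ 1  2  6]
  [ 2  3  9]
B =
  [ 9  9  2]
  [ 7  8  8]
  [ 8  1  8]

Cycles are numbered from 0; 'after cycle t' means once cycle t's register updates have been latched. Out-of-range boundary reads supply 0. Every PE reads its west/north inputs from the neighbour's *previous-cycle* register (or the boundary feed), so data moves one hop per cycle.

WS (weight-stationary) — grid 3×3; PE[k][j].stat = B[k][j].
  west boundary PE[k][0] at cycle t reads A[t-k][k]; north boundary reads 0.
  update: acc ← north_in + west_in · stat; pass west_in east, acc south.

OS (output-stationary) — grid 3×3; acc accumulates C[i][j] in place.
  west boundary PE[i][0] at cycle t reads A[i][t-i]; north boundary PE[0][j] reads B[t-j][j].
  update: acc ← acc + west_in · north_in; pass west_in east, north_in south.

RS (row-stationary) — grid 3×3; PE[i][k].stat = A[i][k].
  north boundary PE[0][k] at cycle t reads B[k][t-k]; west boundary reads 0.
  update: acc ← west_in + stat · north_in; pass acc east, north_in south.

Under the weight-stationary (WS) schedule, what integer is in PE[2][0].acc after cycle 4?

PE[2][0].acc = 111

WS on a 3×3 grid — tracing PE[2][0] and its feeders:
  after 0 — PE[1][0] acc=0, pass-E 0, pass-S 0
  after 0 — PE[2][0] acc=0, pass-E 0, pass-S 0
  after 1 — PE[1][0] acc=87, pass-E 6, pass-S 87
  after 1 — PE[2][0] acc=0, pass-E 0, pass-S 0
  after 2 — PE[1][0] acc=23, pass-E 2, pass-S 23
  after 2 — PE[2][0] acc=95, pass-E 1, pass-S 95
  after 3 — PE[1][0] acc=39, pass-E 3, pass-S 39
  after 3 — PE[2][0] acc=71, pass-E 6, pass-S 71
  after 4 — PE[1][0] acc=0, pass-E 0, pass-S 0
  after 4 — PE[2][0] acc=111, pass-E 9, pass-S 111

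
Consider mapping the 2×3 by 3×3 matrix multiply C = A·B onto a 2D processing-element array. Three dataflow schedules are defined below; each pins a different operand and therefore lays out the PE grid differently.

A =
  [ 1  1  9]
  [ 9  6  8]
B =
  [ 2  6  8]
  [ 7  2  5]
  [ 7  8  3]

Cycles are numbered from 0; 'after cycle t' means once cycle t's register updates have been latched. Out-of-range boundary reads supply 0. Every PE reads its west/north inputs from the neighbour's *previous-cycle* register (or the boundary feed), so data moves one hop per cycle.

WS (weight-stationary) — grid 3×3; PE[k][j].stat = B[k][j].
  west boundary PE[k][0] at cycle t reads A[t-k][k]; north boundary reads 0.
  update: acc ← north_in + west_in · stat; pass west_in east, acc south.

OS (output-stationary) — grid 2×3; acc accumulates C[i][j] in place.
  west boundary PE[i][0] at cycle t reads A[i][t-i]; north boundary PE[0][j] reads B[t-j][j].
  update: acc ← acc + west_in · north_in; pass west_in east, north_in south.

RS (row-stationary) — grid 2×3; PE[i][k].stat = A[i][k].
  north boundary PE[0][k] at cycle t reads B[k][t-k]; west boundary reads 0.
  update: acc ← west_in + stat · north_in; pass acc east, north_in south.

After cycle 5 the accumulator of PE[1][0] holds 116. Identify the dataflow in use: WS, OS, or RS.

dataflow = OS

— WS: 3×3; PE[1][0] trace:
  [0] (1,0) acc=0 (h:0 v:0)
  [1] (1,0) acc=9 (h:1 v:9)
  [2] (1,0) acc=60 (h:6 v:60)
  [3] (1,0) acc=0 (h:0 v:0)
  [4] (1,0) acc=0 (h:0 v:0)
  [5] (1,0) acc=0 (h:0 v:0)
— OS: 2×3; PE[1][0] trace:
  [0] (1,0) acc=0 (h:0 v:0)
  [1] (1,0) acc=18 (h:9 v:2)
  [2] (1,0) acc=60 (h:6 v:7)
  [3] (1,0) acc=116 (h:8 v:7)
  [4] (1,0) acc=116 (h:0 v:0)
  [5] (1,0) acc=116 (h:0 v:0)
— RS: 2×3; PE[1][0] trace:
  [0] (1,0) acc=0 (h:0 v:0)
  [1] (1,0) acc=18 (h:18 v:2)
  [2] (1,0) acc=54 (h:54 v:6)
  [3] (1,0) acc=72 (h:72 v:8)
  [4] (1,0) acc=0 (h:0 v:0)
  [5] (1,0) acc=0 (h:0 v:0)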